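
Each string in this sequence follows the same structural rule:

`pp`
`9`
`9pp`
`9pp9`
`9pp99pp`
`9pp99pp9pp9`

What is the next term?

9pp99pp9pp99pp99pp

Each term (from the third on) is the previous term followed by the one before it: term 3 = 9·pp = 9pp.
The next term joins 9pp99pp9pp9 and 9pp99pp.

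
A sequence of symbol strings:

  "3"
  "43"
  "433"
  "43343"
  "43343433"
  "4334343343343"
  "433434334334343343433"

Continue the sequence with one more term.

From term 3 onward, concatenate the last term with the second-to-last: 43·3 = 433, 433·43 = 43343, …
Continuing: 433434334334343343433 · 4334343343343 gives term 8.

4334343343343433434334334343343343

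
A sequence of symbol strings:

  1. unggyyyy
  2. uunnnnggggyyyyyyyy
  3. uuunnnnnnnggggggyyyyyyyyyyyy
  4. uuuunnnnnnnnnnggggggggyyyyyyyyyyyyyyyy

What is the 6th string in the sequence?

uuuuuunnnnnnnnnnnnnnnnggggggggggggyyyyyyyyyyyyyyyyyyyyyyyy

The n-th term is n u's then 3n-2 n's then 2n g's then 4n y's (n = 1, 2, …).
For term 6, n = 6, so the run lengths are 6, 16, 12, 24.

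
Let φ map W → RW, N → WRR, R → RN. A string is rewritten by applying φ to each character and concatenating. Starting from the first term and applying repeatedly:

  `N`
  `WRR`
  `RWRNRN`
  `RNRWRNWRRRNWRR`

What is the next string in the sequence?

Rewriting the 14 symbols of RNRWRNWRRRNWRR one by one yields RN WRR RN RW RN WRR RW RN RN RN WRR RW RN RN; concatenated:

RNWRRRNRWRNWRRRWRNRNRNWRRRWRNRN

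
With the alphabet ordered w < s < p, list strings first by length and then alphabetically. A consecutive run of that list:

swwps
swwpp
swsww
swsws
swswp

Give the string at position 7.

swsss

Advancing 2 positions from swswp through swswp → swssw reaches term 7.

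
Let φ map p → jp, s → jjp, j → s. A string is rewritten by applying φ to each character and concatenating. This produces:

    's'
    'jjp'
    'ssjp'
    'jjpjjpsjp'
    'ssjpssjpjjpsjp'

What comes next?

jjpjjpsjpjjpjjpsjpssjpjjpsjp

Replace each of the 14 characters of ssjpssjpjjpsjp in place — jjp jjp s jp jjp jjp s jp s s jp jjp s jp — and concatenate.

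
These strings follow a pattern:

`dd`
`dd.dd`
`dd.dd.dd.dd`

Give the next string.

Every step duplicates the string with '.' between the halves.
Doubling dd.dd.dd.dd with '.' between the halves:

dd.dd.dd.dd.dd.dd.dd.dd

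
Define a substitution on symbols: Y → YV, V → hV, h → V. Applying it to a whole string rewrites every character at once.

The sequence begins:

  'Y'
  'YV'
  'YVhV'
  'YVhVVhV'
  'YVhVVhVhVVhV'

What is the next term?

YVhVVhVhVVhVVhVhVVhV

Apply φ to YVhVVhVhVVhV symbol by symbol: Y→YV, V→hV, h→V, V→hV, V→hV, h→V, V→hV, h→V, V→hV, V→hV, h→V, V→hV; joined: YV hV V hV hV V hV V hV hV V hV.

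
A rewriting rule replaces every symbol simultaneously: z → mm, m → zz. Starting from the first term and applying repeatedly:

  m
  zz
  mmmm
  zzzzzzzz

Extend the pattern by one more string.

mmmmmmmmmmmmmmmm

Expanding zzzzzzzz: z→mm, z→mm, z→mm, z→mm, z→mm, z→mm, z→mm, z→mm. Concatenated: mm mm mm mm mm mm mm mm.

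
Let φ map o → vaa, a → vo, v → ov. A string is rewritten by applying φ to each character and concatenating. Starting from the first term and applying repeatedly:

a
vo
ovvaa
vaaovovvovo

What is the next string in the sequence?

Rewriting each symbol of vaaovovvovo: v→ov, a→vo, a→vo, o→vaa, v→ov, o→vaa, v→ov, v→ov, o→vaa, v→ov, o→vaa, which concatenates to ov vo vo vaa ov vaa ov ov vaa ov vaa.

ovvovovaaovvaaovovvaaovvaa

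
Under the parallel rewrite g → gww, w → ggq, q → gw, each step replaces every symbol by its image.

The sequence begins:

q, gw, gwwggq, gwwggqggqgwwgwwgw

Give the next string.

Rewriting the 17 symbols of gwwggqggqgwwgwwgw one by one yields gww ggq ggq gww gww gw gww gww gw gww ggq ggq gww ggq ggq gww ggq; concatenated:

gwwggqggqgwwgwwgwgwwgwwgwgwwggqggqgwwggqggqgwwggq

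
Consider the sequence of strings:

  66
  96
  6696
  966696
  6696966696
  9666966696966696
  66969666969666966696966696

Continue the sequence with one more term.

This is a Fibonacci-style word recurrence s(k) = s(k−2)·s(k−1): e.g. 66·96 = 6696.
Continuing: 9666966696966696 · 66969666969666966696966696 gives term 8.

966696669696669666969666969666966696966696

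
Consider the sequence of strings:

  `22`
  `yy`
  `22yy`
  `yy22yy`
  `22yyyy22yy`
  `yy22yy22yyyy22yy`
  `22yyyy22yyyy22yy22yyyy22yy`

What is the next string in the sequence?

yy22yy22yyyy22yy22yyyy22yyyy22yy22yyyy22yy

This is a Fibonacci-style word recurrence s(k) = s(k−2)·s(k−1): e.g. 22·yy = 22yy.
So term 8 is yy22yy22yyyy22yy·22yyyy22yyyy22yy22yyyy22yy.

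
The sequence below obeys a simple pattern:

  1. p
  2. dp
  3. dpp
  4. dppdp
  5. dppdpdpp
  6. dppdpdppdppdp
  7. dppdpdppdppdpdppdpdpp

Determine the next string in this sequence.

Each term (from the third on) is the previous term followed by the one before it: term 3 = dp·p = dpp.
So term 8 is dppdpdppdppdpdppdpdpp·dppdpdppdppdp.

dppdpdppdppdpdppdpdppdppdpdppdppdp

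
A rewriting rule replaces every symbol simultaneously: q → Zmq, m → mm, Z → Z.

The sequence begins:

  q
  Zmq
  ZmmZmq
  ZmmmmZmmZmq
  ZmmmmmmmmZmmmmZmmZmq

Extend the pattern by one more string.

Applying the rule to each of the 20 symbols of ZmmmmmmmmZmmmmZmmZmq gives the pieces Z mm mm mm mm mm mm mm mm Z mm mm mm mm Z mm mm Z mm Zmq, which concatenate to the answer.

ZmmmmmmmmmmmmmmmmZmmmmmmmmZmmmmZmmZmq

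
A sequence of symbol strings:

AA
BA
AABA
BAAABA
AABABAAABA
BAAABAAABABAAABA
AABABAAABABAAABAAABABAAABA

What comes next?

This is a Fibonacci-style word recurrence s(k) = s(k−2)·s(k−1): e.g. AA·BA = AABA.
The next term joins BAAABAAABABAAABA and AABABAAABABAAABAAABABAAABA.

BAAABAAABABAAABAAABABAAABABAAABAAABABAAABA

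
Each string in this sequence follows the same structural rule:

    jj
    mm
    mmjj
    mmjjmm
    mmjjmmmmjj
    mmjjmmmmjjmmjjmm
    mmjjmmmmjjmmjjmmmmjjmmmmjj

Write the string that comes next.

From term 3 onward, concatenate the last term with the second-to-last: mm·jj = mmjj, mmjj·mm = mmjjmm, …
So term 8 is mmjjmmmmjjmmjjmmmmjjmmmmjj·mmjjmmmmjjmmjjmm.

mmjjmmmmjjmmjjmmmmjjmmmmjjmmjjmmmmjjmmjjmm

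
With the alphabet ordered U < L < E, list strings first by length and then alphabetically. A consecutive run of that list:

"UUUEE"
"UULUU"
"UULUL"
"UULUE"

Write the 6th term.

Advancing 2 positions from UULUE through UULUE → UULLU reaches term 6.

UULLL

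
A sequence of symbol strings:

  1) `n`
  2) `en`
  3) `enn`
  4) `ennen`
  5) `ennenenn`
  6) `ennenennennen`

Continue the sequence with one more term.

This is a Fibonacci-style word recurrence s(k) = s(k−1)·s(k−2): e.g. en·n = enn.
The next term joins ennenennennen and ennenenn.

ennenennennenennenenn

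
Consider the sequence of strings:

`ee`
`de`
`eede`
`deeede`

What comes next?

eededeeede

This is a Fibonacci-style word recurrence s(k) = s(k−2)·s(k−1): e.g. ee·de = eede.
The next term joins eede and deeede.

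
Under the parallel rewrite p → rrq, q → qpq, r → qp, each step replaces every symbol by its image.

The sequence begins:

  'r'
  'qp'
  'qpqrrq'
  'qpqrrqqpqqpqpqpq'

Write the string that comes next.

qpqrrqqpqqpqpqpqqpqrrqqpqqpqrrqqpqrrqqpqrrqqpq

Replace each of the 16 characters of qpqrrqqpqqpqpqpq in place — qpq rrq qpq qp qp qpq qpq rrq qpq qpq rrq qpq rrq qpq rrq qpq — and concatenate.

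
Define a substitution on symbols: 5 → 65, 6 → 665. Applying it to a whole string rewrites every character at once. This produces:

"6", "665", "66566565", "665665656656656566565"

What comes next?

Applying the rule to each of the 21 symbols of 665665656656656566565 gives the pieces 665 665 65 665 665 65 665 65 665 665 65 665 665 65 665 65 665 665 65 665 65, which concatenate to the answer.

6656656566566565665656656656566566565665656656656566565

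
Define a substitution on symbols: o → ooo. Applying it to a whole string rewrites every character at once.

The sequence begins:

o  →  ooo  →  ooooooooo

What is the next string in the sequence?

Expanding ooooooooo: o→ooo, o→ooo, o→ooo, o→ooo, o→ooo, o→ooo, o→ooo, o→ooo, o→ooo. Concatenated: ooo ooo ooo ooo ooo ooo ooo ooo ooo.

ooooooooooooooooooooooooooo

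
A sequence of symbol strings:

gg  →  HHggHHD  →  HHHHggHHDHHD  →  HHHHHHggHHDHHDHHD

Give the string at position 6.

HHHHHHHHHHggHHDHHDHHDHHDHHD

Each term wraps the previous one in HH on the left and HHD on the right.
From HHHHHHggHHDHHDHHD, 2 further steps: HHHHHHggHHDHHDHHD → HHHHHHHHggHHDHHDHHDHHD → (answer).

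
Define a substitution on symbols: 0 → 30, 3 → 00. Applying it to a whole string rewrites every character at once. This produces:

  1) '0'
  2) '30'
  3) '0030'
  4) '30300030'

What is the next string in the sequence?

0030003030300030

Expanding 30300030: 3→00, 0→30, 3→00, 0→30, 0→30, 0→30, 3→00, 0→30. Concatenated: 00 30 00 30 30 30 00 30.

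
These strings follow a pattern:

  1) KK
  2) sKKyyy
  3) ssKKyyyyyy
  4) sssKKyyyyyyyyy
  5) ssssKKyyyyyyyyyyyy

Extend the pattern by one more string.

Every step adds s to the front and yyy to the end of the previous string.
Applying this once more to ssssKKyyyyyyyyyyyy:

sssssKKyyyyyyyyyyyyyyy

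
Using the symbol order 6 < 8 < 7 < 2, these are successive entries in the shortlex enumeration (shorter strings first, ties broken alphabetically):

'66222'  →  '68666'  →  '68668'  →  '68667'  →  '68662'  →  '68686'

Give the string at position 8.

68687

Continuing the enumeration 2 steps past 68686: 68686 → 68688 → (answer).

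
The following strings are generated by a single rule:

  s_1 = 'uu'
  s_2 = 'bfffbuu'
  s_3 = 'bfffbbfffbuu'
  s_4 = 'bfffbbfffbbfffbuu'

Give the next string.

Every step adds bfffb at the front: s(k+1) = bfffb·s(k).
One more step from bfffbbfffbbfffbuu gives the answer.

bfffbbfffbbfffbbfffbuu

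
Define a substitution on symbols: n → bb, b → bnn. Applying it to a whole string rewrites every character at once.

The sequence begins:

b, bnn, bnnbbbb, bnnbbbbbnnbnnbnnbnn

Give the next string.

Replace each of the 19 characters of bnnbbbbbnnbnnbnnbnn in place — bnn bb bb bnn bnn bnn bnn bnn bb bb bnn bb bb bnn bb bb bnn bb bb — and concatenate.

bnnbbbbbnnbnnbnnbnnbnnbbbbbnnbbbbbnnbbbbbnnbbbb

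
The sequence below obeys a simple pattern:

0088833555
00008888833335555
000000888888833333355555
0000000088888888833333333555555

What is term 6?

000000000000888888888888833333333333355555555

Reading off run lengths: 0 runs 2, 4, 6, 8; 8 runs 3, 5, 7, 9; 3 runs 2, 4, 6, 8; 5 runs 3, 4, 5, 6 — each is linear in n, where the shown terms are n = 2, 3, 4, 5.
For term 6, n = 7, so the run lengths are 12, 13, 12, 8.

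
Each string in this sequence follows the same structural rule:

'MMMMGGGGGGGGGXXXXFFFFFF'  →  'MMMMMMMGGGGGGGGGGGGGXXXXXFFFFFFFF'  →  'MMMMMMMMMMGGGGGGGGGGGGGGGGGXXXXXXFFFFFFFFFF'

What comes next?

MMMMMMMMMMMMMGGGGGGGGGGGGGGGGGGGGGXXXXXXXFFFFFFFFFFFF

Each string has the form M^{3n-2} G^{4n+1} X^{n+2} F^{2n+2}, where the shown terms are n = 2, 3, 4.
For the next term, n = 5, so the run lengths are 13, 21, 7, 12.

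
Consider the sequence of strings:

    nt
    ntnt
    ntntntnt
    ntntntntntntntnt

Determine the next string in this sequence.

ntntntntntntntntntntntntntntntnt

Each string is two copies of the previous one concatenated.
So the next term is two copies of ntntntntntntntnt.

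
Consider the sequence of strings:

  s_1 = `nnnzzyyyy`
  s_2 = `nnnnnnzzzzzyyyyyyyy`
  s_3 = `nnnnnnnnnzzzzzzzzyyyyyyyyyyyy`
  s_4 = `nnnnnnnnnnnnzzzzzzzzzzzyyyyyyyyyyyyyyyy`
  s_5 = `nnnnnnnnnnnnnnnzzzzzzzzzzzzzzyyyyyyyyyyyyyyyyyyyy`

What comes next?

Reading off run lengths: n runs 3, 6, 9, 12, 15; z runs 2, 5, 8, 11, 14; y runs 4, 8, 12, 16, 20 — each is linear in n (n = 1, 2, …).
At n = 6 the blocks have lengths 18, 17, 24.

nnnnnnnnnnnnnnnnnnzzzzzzzzzzzzzzzzzyyyyyyyyyyyyyyyyyyyyyyyy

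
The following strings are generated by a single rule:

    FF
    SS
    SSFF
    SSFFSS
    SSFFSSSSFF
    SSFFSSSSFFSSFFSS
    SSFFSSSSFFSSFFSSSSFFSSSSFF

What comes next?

SSFFSSSSFFSSFFSSSSFFSSSSFFSSFFSSSSFFSSFFSS

Each term (from the third on) is the previous term followed by the one before it: term 3 = SS·FF = SSFF.
So term 8 is SSFFSSSSFFSSFFSSSSFFSSSSFF·SSFFSSSSFFSSFFSS.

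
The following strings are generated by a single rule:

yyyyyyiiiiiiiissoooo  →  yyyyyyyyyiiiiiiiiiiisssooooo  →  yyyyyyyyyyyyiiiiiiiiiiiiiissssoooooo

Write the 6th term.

Term n consists of 3n y's, followed by 3n+2 i's, followed by n s's, followed by n+2 o's, where the shown terms are n = 2, 3, 4.
At n = 7 the blocks have lengths 21, 23, 7, 9.

yyyyyyyyyyyyyyyyyyyyyiiiiiiiiiiiiiiiiiiiiiiisssssssooooooooo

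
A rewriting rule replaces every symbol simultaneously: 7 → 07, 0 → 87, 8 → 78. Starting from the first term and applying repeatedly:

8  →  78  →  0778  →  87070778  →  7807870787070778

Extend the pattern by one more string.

07788707780787077807870787070778

Replace each of the 16 characters of 7807870787070778 in place — 07 78 87 07 78 07 87 07 78 07 87 07 87 07 07 78 — and concatenate.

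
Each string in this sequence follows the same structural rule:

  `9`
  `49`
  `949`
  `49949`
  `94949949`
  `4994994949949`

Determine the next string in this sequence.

949499494994994949949

This is a Fibonacci-style word recurrence s(k) = s(k−2)·s(k−1): e.g. 9·49 = 949.
Continuing: 94949949 · 4994994949949 gives term 7.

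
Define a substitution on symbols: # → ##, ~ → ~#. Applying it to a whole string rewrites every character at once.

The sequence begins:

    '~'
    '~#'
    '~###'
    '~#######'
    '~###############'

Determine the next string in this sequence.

φ(~###############) expands symbol-by-symbol to ~# ## ## ## ## ## ## ## ## ## ## ## ## ## ## ##; joining the 16 pieces gives the next term.

~###############################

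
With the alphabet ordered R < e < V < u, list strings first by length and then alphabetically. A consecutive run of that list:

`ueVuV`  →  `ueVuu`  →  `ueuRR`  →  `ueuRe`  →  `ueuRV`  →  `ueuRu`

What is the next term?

ueueR

Treat ueuRu as a base-4 numeral over the given alphabet and add one, carrying through any trailing u's.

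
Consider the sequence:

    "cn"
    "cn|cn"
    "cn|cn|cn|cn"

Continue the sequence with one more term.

Each string is two copies of the previous one joined by '|'.
Doubling cn|cn|cn|cn with '|' between the halves:

cn|cn|cn|cn|cn|cn|cn|cn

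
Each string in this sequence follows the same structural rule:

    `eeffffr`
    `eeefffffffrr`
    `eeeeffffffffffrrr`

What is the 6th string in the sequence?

eeeeeeefffffffffffffffffffrrrrrr

Term n consists of n+1 e's, followed by 3n+1 f's, followed by n r's (n = 1, 2, …).
For term 6, n = 6, so the run lengths are 7, 19, 6.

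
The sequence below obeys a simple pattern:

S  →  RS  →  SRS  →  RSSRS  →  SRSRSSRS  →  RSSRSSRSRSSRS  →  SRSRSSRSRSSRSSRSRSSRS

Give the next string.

RSSRSSRSRSSRSSRSRSSRSRSSRSSRSRSSRS

From term 3 onward, concatenate the second-to-last term with the last: S·RS = SRS, RS·SRS = RSSRS, …
Continuing: RSSRSSRSRSSRS · SRSRSSRSRSSRSSRSRSSRS gives term 8.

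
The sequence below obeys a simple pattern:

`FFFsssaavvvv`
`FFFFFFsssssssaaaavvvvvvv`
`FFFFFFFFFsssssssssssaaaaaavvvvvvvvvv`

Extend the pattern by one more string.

FFFFFFFFFFFFsssssssssssssssaaaaaaaavvvvvvvvvvvvv

Each string has the form F^{3n} s^{4n-1} a^{2n} v^{3n+1} (n = 1, 2, …).
At n = 4 the blocks have lengths 12, 15, 8, 13.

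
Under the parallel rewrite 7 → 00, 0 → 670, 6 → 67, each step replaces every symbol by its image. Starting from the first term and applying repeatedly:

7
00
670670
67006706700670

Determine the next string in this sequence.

Rewriting the 14 symbols of 67006706700670 one by one yields 67 00 670 670 67 00 670 67 00 670 670 67 00 670; concatenated:

6700670670670067067006706706700670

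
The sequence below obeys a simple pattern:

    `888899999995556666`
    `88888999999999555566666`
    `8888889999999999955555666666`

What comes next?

Each string has the form 8^{n+1} 9^{2n+1} 5^{n} 6^{n+1}, where the shown terms are n = 3, 4, 5.
Setting n = 6 gives 7, 13, 6, 7 characters in each block.

888888899999999999995555556666666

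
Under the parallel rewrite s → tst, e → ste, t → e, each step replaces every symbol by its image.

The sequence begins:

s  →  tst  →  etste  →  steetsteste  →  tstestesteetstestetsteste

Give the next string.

Applying the rule to each of the 25 symbols of tstestesteetstestetsteste gives the pieces e tst e ste tst e ste tst e ste ste e tst e ste tst e ste e tst e ste tst e ste, which concatenate to the answer.

etstestetstestetstestesteetstestetstesteetstestetsteste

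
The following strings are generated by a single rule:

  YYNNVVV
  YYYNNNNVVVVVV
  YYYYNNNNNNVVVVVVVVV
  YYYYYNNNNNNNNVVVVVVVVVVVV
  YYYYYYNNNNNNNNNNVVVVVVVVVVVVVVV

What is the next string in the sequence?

YYYYYYYNNNNNNNNNNNNVVVVVVVVVVVVVVVVVV

Reading off run lengths: Y runs 2, 3, 4, 5, 6; N runs 2, 4, 6, 8, 10; V runs 3, 6, 9, 12, 15 — each is linear in n (n = 1, 2, …).
At n = 6 the blocks have lengths 7, 12, 18.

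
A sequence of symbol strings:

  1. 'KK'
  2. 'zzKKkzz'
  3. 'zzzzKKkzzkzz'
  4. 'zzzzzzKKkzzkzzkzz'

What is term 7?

zzzzzzzzzzzzKKkzzkzzkzzkzzkzzkzz

s(k+1) = zz·s(k)·kzz, so each term gains zz as a prefix and kzz as a suffix.
From zzzzzzKKkzzkzzkzz, 3 further steps: zzzzzzKKkzzkzzkzz → zzzzzzzzKKkzzkzzkzzkzz → zzzzzzzzzzKKkzzkzzkzzkzzkzz → (answer).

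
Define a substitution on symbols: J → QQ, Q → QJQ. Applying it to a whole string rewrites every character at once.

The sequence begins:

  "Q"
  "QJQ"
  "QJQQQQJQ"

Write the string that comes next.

QJQQQQJQQJQQJQQJQQQQJQ

Expanding QJQQQQJQ: Q→QJQ, J→QQ, Q→QJQ, Q→QJQ, Q→QJQ, Q→QJQ, J→QQ, Q→QJQ. Concatenated: QJQ QQ QJQ QJQ QJQ QJQ QQ QJQ.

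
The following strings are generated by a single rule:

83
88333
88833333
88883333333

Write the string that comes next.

Reading off run lengths: 8 runs 1, 2, 3, 4; 3 runs 1, 3, 5, 7 — each is linear in n (n = 1, 2, …).
Setting n = 5 gives 5, 9 characters in each block.

88888333333333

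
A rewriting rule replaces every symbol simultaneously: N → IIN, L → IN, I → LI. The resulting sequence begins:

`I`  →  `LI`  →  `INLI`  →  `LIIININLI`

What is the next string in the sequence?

INLILILIIINLIIININLI

Apply φ to LIIININLI symbol by symbol: L→IN, I→LI, I→LI, I→LI, N→IIN, I→LI, N→IIN, L→IN, I→LI; joined: IN LI LI LI IIN LI IIN IN LI.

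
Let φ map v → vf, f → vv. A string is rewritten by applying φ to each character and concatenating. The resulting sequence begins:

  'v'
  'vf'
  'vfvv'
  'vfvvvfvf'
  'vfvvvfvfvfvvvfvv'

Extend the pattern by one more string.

Rewriting the 16 symbols of vfvvvfvfvfvvvfvv one by one yields vf vv vf vf vf vv vf vv vf vv vf vf vf vv vf vf; concatenated:

vfvvvfvfvfvvvfvvvfvvvfvfvfvvvfvf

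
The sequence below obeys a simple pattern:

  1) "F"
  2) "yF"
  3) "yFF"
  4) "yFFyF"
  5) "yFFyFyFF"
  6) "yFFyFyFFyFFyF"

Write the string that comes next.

From term 3 onward, concatenate the last term with the second-to-last: yF·F = yFF, yFF·yF = yFFyF, …
So term 7 is yFFyFyFFyFFyF·yFFyFyFF.

yFFyFyFFyFFyFyFFyFyFF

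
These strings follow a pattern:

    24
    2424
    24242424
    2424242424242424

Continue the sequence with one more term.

Each string is two copies of the previous one concatenated.
Doubling 2424242424242424:

24242424242424242424242424242424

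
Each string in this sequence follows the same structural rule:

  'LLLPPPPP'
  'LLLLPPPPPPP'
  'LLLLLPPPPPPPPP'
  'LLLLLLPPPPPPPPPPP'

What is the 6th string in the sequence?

LLLLLLLLPPPPPPPPPPPPPPP

Each string has the form L^{n} P^{2n-1}, where the shown terms are n = 3, 4, 5, 6.
For term 6, n = 8, so the run lengths are 8, 15.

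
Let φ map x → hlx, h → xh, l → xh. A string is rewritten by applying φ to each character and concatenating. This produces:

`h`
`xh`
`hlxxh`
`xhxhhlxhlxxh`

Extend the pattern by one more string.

Rewriting each symbol of xhxhhlxhlxxh: x→hlx, h→xh, x→hlx, h→xh, h→xh, l→xh, x→hlx, h→xh, l→xh, x→hlx, x→hlx, h→xh, which concatenates to hlx xh hlx xh xh xh hlx xh xh hlx hlx xh.

hlxxhhlxxhxhxhhlxxhxhhlxhlxxh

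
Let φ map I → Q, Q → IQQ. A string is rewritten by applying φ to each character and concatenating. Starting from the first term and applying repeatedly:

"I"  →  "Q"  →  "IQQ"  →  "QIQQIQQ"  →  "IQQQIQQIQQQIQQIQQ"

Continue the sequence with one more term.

QIQQIQQIQQQIQQIQQQIQQIQQIQQQIQQIQQQIQQIQQ

Applying the rule to each of the 17 symbols of IQQQIQQIQQQIQQIQQ gives the pieces Q IQQ IQQ IQQ Q IQQ IQQ Q IQQ IQQ IQQ Q IQQ IQQ Q IQQ IQQ, which concatenate to the answer.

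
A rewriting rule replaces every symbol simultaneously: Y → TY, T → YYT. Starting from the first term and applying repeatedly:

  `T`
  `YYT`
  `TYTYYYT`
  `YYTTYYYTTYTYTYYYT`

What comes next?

Replace each of the 17 characters of YYTTYYYTTYTYTYYYT in place — TY TY YYT YYT TY TY TY YYT YYT TY YYT TY YYT TY TY TY YYT — and concatenate.

TYTYYYTYYTTYTYTYYYTYYTTYYYTTYYYTTYTYTYYYT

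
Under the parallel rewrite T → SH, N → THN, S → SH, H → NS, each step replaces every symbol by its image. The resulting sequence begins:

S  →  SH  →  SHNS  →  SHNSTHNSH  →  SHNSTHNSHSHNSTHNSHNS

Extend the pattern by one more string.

SHNSTHNSHSHNSTHNSHNSSHNSTHNSHSHNSTHNSHNSTHNSH

Replace each of the 20 characters of SHNSTHNSHSHNSTHNSHNS in place — SH NS THN SH SH NS THN SH NS SH NS THN SH SH NS THN SH NS THN SH — and concatenate.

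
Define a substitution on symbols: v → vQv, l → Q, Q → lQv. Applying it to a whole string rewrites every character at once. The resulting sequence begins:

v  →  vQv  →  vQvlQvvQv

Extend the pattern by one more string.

Rewriting each symbol of vQvlQvvQv: v→vQv, Q→lQv, v→vQv, l→Q, Q→lQv, v→vQv, v→vQv, Q→lQv, v→vQv, which concatenates to vQv lQv vQv Q lQv vQv vQv lQv vQv.

vQvlQvvQvQlQvvQvvQvlQvvQv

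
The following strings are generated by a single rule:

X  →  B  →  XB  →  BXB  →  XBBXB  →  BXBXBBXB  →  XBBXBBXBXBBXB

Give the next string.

Each term (from the third on) is the two preceding terms concatenated in order: term 3 = X·B = XB.
The next term joins BXBXBBXB and XBBXBBXBXBBXB.

BXBXBBXBXBBXBBXBXBBXB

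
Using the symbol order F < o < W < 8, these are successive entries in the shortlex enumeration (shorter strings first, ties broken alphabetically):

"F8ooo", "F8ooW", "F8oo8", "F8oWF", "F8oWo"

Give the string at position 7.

Continuing the enumeration 2 steps past F8oWo: F8oWo → F8oWW → (answer).

F8oW8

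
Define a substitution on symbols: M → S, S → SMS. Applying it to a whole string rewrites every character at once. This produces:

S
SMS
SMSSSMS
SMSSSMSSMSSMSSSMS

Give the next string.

Rewriting the 17 symbols of SMSSSMSSMSSMSSSMS one by one yields SMS S SMS SMS SMS S SMS SMS S SMS SMS S SMS SMS SMS S SMS; concatenated:

SMSSSMSSMSSMSSSMSSMSSSMSSMSSSMSSMSSMSSSMS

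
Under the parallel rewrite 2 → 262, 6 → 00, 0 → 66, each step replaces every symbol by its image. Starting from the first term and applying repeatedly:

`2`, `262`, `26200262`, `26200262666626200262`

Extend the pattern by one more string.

Applying the rule to each of the 20 symbols of 26200262666626200262 gives the pieces 262 00 262 66 66 262 00 262 00 00 00 00 262 00 262 66 66 262 00 262, which concatenate to the answer.

262002626666262002620000000026200262666626200262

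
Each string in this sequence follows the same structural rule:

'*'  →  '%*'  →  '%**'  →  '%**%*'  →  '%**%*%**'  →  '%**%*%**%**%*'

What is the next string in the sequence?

From term 3 onward, concatenate the last term with the second-to-last: %*·* = %**, %**·%* = %**%*, …
Continuing: %**%*%**%**%* · %**%*%** gives term 7.

%**%*%**%**%*%**%*%**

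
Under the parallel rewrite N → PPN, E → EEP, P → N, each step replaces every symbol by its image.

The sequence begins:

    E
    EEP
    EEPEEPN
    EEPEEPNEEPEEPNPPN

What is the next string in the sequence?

Replace each of the 17 characters of EEPEEPNEEPEEPNPPN in place — EEP EEP N EEP EEP N PPN EEP EEP N EEP EEP N PPN N N PPN — and concatenate.

EEPEEPNEEPEEPNPPNEEPEEPNEEPEEPNPPNNNPPN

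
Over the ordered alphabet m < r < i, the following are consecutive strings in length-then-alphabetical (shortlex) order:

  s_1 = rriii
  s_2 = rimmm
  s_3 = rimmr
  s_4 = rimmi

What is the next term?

The successor of rimmi increments the rightmost position that isn't already i and resets every position after it to m.

rimrm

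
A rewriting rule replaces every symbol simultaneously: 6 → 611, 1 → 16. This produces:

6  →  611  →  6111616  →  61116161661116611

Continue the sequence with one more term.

Rewriting the 17 symbols of 61116161661116611 one by one yields 611 16 16 16 611 16 611 16 611 611 16 16 16 611 611 16 16; concatenated:

61116161661116611166116111616166116111616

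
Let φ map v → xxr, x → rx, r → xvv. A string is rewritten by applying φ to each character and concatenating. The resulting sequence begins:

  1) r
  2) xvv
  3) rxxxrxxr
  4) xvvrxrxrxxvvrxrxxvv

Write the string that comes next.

rxxxrxxrxvvrxxvvrxxvvrxrxxxrxxrxvvrxxvvrxrxxxrxxr

φ(xvvrxrxrxxvvrxrxxvv) expands symbol-by-symbol to rx xxr xxr xvv rx xvv rx xvv rx rx xxr xxr xvv rx xvv rx rx xxr xxr; joining the 19 pieces gives the next term.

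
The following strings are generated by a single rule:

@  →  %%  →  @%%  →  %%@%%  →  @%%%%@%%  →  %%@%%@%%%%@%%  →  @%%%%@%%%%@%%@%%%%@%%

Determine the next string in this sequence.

This is a Fibonacci-style word recurrence s(k) = s(k−2)·s(k−1): e.g. @·%% = @%%.
Continuing: %%@%%@%%%%@%% · @%%%%@%%%%@%%@%%%%@%% gives term 8.

%%@%%@%%%%@%%@%%%%@%%%%@%%@%%%%@%%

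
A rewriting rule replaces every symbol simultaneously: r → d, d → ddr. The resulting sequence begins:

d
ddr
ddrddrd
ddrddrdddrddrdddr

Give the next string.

Rewriting the 17 symbols of ddrddrdddrddrdddr one by one yields ddr ddr d ddr ddr d ddr ddr ddr d ddr ddr d ddr ddr ddr d; concatenated:

ddrddrdddrddrdddrddrddrdddrddrdddrddrddrd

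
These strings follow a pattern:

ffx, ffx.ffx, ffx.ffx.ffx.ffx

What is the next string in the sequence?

Each string is two copies of the previous one joined by '.'.
Doubling ffx.ffx.ffx.ffx with '.' between the halves:

ffx.ffx.ffx.ffx.ffx.ffx.ffx.ffx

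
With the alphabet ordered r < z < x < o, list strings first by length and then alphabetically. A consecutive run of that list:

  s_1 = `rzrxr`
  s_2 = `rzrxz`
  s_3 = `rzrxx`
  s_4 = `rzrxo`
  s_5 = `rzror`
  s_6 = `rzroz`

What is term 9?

rzzrr

Continuing the enumeration 3 steps past rzroz: rzroz → rzrox → rzroo → (answer).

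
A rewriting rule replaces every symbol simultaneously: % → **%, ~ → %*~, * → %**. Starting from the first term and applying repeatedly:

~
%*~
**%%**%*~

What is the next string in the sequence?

%**%****%**%%**%****%%**%*~

Rewriting each symbol of **%%**%*~: *→%**, *→%**, %→**%, %→**%, *→%**, *→%**, %→**%, *→%**, ~→%*~, which concatenates to %** %** **% **% %** %** **% %** %*~.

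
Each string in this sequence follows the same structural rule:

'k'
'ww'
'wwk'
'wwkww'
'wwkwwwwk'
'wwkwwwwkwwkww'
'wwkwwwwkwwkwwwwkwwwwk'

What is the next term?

Each term (from the third on) is the previous term followed by the one before it: term 3 = ww·k = wwk.
Continuing: wwkwwwwkwwkwwwwkwwwwk · wwkwwwwkwwkww gives term 8.

wwkwwwwkwwkwwwwkwwwwkwwkwwwwkwwkww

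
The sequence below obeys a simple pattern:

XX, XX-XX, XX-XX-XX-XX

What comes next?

XX-XX-XX-XX-XX-XX-XX-XX

s(k+1) = s(k)·-·s(k) — each term doubles the last with '-' between the halves.
One more doubling of XX-XX-XX-XX gives the answer.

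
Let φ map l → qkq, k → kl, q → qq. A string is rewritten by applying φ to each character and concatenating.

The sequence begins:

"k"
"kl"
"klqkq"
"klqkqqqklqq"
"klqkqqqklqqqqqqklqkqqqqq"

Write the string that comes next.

klqkqqqklqqqqqqklqkqqqqqqqqqqqqqklqkqqqklqqqqqqqqqq

Replace each of the 24 characters of klqkqqqklqqqqqqklqkqqqqq in place — kl qkq qq kl qq qq qq kl qkq qq qq qq qq qq qq kl qkq qq kl qq qq qq qq qq — and concatenate.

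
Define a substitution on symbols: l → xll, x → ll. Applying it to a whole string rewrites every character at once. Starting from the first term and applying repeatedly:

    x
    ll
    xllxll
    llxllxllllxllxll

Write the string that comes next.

φ(llxllxllllxllxll) expands symbol-by-symbol to xll xll ll xll xll ll xll xll xll xll ll xll xll ll xll xll; joining the 16 pieces gives the next term.

xllxllllxllxllllxllxllxllxllllxllxllllxllxll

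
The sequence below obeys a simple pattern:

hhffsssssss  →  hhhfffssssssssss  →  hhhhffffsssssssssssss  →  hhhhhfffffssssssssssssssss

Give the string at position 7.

hhhhhhhhffffffffsssssssssssssssssssssssss

The n-th term is n h's then n f's then 3n+1 s's, where the shown terms are n = 2, 3, 4, 5.
Setting n = 8 gives 8, 8, 25 characters in each block.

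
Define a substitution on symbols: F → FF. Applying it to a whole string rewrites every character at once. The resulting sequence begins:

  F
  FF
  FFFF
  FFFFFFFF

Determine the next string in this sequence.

Expanding FFFFFFFF: F→FF, F→FF, F→FF, F→FF, F→FF, F→FF, F→FF, F→FF. Concatenated: FF FF FF FF FF FF FF FF.

FFFFFFFFFFFFFFFF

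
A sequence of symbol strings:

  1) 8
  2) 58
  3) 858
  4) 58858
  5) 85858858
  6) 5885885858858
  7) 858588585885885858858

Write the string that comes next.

5885885858858858588585885885858858

From term 3 onward, concatenate the second-to-last term with the last: 8·58 = 858, 58·858 = 58858, …
The next term joins 5885885858858 and 858588585885885858858.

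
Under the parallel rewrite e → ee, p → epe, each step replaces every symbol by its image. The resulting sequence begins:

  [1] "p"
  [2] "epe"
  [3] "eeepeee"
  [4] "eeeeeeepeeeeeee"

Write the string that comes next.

eeeeeeeeeeeeeeepeeeeeeeeeeeeeee

Replace each of the 15 characters of eeeeeeepeeeeeee in place — ee ee ee ee ee ee ee epe ee ee ee ee ee ee ee — and concatenate.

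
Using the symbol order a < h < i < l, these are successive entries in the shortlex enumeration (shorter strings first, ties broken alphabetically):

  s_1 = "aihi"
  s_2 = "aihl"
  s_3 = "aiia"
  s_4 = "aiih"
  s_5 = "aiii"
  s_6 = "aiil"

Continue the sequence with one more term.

aila

The successor of aiil increments the rightmost position that isn't already l and resets every position after it to a.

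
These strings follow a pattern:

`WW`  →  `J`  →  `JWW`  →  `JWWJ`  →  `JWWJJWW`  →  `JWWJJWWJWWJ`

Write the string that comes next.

Each term (from the third on) is the previous term followed by the one before it: term 3 = J·WW = JWW.
Continuing: JWWJJWWJWWJ · JWWJJWW gives term 7.

JWWJJWWJWWJJWWJJWW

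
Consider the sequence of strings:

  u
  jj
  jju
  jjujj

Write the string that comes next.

This is a Fibonacci-style word recurrence s(k) = s(k−1)·s(k−2): e.g. jj·u = jju.
So term 5 is jjujj·jju.

jjujjjju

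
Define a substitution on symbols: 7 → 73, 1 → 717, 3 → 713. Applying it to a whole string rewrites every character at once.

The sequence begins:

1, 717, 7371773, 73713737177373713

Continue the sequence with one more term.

Replace each of the 17 characters of 73713737177373713 in place — 73 713 73 717 713 73 713 73 717 73 73 713 73 713 73 717 713 — and concatenate.

7371373717713737137371773737137371373717713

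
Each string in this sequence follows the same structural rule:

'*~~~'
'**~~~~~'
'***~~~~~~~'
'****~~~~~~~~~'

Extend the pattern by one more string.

*****~~~~~~~~~~~

Each string has the form *^{n} ~^{2n+1} (n = 1, 2, …).
At n = 5 the blocks have lengths 5, 11.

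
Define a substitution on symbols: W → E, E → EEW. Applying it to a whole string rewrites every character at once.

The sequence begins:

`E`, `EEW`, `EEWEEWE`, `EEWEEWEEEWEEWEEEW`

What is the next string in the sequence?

EEWEEWEEEWEEWEEEWEEWEEWEEEWEEWEEEWEEWEEWE

Applying the rule to each of the 17 symbols of EEWEEWEEEWEEWEEEW gives the pieces EEW EEW E EEW EEW E EEW EEW EEW E EEW EEW E EEW EEW EEW E, which concatenate to the answer.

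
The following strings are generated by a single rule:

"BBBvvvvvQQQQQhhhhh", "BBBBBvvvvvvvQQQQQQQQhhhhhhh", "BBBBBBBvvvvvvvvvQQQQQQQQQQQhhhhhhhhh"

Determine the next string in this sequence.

The n-th term is 2n-1 B's then 2n+1 v's then 3n-1 Q's then 2n+1 h's, where the shown terms are n = 2, 3, 4.
For the next term, n = 5, so the run lengths are 9, 11, 14, 11.

BBBBBBBBBvvvvvvvvvvvQQQQQQQQQQQQQQhhhhhhhhhhh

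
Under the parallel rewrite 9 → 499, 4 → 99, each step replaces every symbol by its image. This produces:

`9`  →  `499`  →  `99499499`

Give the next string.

Apply φ to 99499499 symbol by symbol: 9→499, 9→499, 4→99, 9→499, 9→499, 4→99, 9→499, 9→499; joined: 499 499 99 499 499 99 499 499.

4994999949949999499499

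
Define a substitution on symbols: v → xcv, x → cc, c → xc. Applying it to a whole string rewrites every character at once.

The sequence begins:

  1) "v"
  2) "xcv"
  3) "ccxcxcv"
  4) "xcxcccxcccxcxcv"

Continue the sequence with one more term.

ccxcccxcxcxcccxcxcxcccxcccxcxcv

Applying the rule to each of the 15 symbols of xcxcccxcccxcxcv gives the pieces cc xc cc xc xc xc cc xc xc xc cc xc cc xc xcv, which concatenate to the answer.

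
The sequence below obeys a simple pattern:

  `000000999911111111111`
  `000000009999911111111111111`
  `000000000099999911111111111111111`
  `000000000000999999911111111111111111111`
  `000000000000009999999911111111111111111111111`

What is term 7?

The n-th term is 2n 0's then n+1 9's then 3n+2 1's, where the shown terms are n = 3, 4, 5, 6, 7.
At n = 9 the blocks have lengths 18, 10, 29.

000000000000000000999999999911111111111111111111111111111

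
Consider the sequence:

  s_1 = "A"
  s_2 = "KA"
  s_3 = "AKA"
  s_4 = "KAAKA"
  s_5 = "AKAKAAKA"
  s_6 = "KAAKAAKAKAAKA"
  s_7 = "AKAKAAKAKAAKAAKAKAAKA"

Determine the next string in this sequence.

From term 3 onward, concatenate the second-to-last term with the last: A·KA = AKA, KA·AKA = KAAKA, …
Continuing: KAAKAAKAKAAKA · AKAKAAKAKAAKAAKAKAAKA gives term 8.

KAAKAAKAKAAKAAKAKAAKAKAAKAAKAKAAKA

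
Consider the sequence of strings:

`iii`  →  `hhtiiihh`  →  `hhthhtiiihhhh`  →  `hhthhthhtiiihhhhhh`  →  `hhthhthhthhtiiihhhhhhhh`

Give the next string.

Every step adds hht to the front and hh to the end of the previous string.
Applying this once more to hhthhthhthhtiiihhhhhhhh:

hhthhthhthhthhtiiihhhhhhhhhh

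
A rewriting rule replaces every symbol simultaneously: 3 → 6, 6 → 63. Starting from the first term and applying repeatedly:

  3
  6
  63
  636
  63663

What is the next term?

Apply φ to 63663 symbol by symbol: 6→63, 3→6, 6→63, 6→63, 3→6; joined: 63 6 63 63 6.

63663636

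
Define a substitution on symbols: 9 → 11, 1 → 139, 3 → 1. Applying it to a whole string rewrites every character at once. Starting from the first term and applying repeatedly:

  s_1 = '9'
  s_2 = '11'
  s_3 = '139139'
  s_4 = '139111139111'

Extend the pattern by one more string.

Expanding 139111139111: 1→139, 3→1, 9→11, 1→139, 1→139, 1→139, 1→139, 3→1, 9→11, 1→139, 1→139, 1→139. Concatenated: 139 1 11 139 139 139 139 1 11 139 139 139.

139111139139139139111139139139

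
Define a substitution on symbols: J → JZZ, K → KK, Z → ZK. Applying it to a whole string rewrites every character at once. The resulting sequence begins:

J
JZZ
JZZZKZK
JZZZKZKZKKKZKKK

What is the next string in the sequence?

JZZZKZKZKKKZKKKZKKKKKKKZKKKKKKK

φ(JZZZKZKZKKKZKKK) expands symbol-by-symbol to JZZ ZK ZK ZK KK ZK KK ZK KK KK KK ZK KK KK KK; joining the 15 pieces gives the next term.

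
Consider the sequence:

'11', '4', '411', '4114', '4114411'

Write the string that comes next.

Each term (from the third on) is the previous term followed by the one before it: term 3 = 4·11 = 411.
So term 6 is 4114411·4114.

41144114114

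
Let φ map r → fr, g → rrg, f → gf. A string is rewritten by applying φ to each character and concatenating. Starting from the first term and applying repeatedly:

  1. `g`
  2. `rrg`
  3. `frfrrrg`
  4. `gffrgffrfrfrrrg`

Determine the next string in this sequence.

rrggfgffrrrggfgffrgffrgffrfrfrrrg

Applying the rule to each of the 15 symbols of gffrgffrfrfrrrg gives the pieces rrg gf gf fr rrg gf gf fr gf fr gf fr fr fr rrg, which concatenate to the answer.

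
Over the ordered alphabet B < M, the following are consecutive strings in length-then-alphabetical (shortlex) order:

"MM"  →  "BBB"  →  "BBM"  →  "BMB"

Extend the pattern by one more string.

BMM

Find the rightmost character of BMB below M, bump it to the next letter, and reset everything to its right to B.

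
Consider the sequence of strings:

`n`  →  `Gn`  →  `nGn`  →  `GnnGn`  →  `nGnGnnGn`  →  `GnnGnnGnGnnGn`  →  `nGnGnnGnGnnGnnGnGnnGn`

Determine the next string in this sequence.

Each term (from the third on) is the two preceding terms concatenated in order: term 3 = n·Gn = nGn.
The next term joins GnnGnnGnGnnGn and nGnGnnGnGnnGnnGnGnnGn.

GnnGnnGnGnnGnnGnGnnGnGnnGnnGnGnnGn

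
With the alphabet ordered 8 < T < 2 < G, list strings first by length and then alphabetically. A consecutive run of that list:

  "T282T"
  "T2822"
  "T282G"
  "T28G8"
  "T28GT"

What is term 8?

Advancing 3 positions from T28GT through T28GT → T28G2 → T28GG reaches term 8.

T2T88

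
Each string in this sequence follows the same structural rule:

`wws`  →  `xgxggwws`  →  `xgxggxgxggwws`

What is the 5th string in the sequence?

Every step adds xgxgg at the front: s(k+1) = xgxgg·s(k).
From xgxggxgxggwws, 2 further steps: xgxggxgxggwws → xgxggxgxggxgxggwws → (answer).

xgxggxgxggxgxggxgxggwws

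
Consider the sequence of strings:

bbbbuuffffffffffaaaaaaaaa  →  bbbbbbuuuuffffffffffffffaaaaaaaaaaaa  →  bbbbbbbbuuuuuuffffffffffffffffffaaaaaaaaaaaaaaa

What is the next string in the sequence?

Each string has the form b^{2n} u^{2n-2} f^{4n+2} a^{3n+3}, where the shown terms are n = 2, 3, 4.
At n = 5 the blocks have lengths 10, 8, 22, 18.

bbbbbbbbbbuuuuuuuuffffffffffffffffffffffaaaaaaaaaaaaaaaaaa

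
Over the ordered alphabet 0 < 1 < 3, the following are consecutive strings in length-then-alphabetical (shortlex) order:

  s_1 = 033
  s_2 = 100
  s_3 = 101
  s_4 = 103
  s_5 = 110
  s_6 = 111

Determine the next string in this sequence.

Treat 111 as a base-3 numeral over the given alphabet and add one, carrying through any trailing 3's.

113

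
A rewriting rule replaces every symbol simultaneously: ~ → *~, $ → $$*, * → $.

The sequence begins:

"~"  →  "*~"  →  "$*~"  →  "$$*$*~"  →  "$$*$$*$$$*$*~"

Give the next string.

Rewriting the 13 symbols of $$*$$*$$$*$*~ one by one yields $$* $$* $ $$* $$* $ $$* $$* $$* $ $$* $ *~; concatenated:

$$*$$*$$$*$$*$$$*$$*$$*$$$*$*~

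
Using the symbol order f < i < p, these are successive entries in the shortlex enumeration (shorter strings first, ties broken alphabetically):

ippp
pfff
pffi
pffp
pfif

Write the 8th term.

pfpf

Advancing 3 positions from pfif through pfif → pfii → pfip reaches term 8.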